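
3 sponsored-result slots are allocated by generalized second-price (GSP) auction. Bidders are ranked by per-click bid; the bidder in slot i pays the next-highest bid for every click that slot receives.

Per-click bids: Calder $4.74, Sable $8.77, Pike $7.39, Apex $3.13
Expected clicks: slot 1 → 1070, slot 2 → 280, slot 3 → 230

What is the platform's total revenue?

Ranked by bid: $8.77 (Sable) > $7.39 (Pike) > $4.74 (Calder) > $3.13 (Apex)
Slot 1: Sable pays $7.39 × 1070 = $7907.30
Slot 2: Pike pays $4.74 × 280 = $1327.20
Slot 3: Calder pays $3.13 × 230 = $719.90
Total = $9954.40

Total revenue: $9954.40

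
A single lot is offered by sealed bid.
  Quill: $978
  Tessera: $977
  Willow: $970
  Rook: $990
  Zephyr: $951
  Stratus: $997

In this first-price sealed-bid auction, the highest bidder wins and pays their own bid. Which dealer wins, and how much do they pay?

Stratus pays $997

Rule: the highest bidder wins and pays their own bid.
Bids in order: 997 (Stratus) > 990 (Rook) > 978 (Quill) > 977 (Tessera) > 970 (Willow) > 951 (Zephyr)
Stratus has the highest bid and pays exactly that: $997.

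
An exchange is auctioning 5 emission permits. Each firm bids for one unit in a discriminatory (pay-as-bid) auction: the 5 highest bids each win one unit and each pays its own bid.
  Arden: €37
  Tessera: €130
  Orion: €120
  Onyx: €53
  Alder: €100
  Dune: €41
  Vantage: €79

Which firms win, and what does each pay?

Sorting: 130 (Tessera), 120 (Orion), 100 (Alder), 79 (Vantage), 53 (Onyx), 41 (Dune), 37 (Arden)
Winners (5 units): Tessera, Orion, Alder, Vantage, Onyx.
Each winner pays its own bid: Tessera €130, Orion €120, Alder €100, Vantage €79, Onyx €53.

Tessera €130, Orion €120, Alder €100, Vantage €79, Onyx €53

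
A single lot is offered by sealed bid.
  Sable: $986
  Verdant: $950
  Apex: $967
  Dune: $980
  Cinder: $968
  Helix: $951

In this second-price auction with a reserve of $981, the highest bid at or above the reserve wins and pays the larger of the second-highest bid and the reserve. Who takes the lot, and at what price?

Second-price auction with a reserve of $981: the highest bid at or above the reserve wins and pays the larger of the second-highest bid and the reserve.
Bids ranked: 986 (Sable) > 980 (Dune) > 968 (Cinder) > 967 (Apex) > 951 (Helix) > 950 (Verdant)
Highest eligible bid: Sable at $986.
Second-highest bid $980 is below the reserve $981, so the reserve binds → payment $981.

Sable pays $981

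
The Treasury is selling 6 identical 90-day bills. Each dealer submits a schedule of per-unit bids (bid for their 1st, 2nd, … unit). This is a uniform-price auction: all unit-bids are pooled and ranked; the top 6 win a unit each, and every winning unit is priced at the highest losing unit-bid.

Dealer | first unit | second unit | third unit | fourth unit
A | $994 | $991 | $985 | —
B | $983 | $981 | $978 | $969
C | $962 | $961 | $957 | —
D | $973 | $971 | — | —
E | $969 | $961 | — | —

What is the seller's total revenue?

Pooled unit-bids ranked (top 6): 994 (A-1), 991 (A-2), 985 (A-3), 983 (B-1), 981 (B-2), 978 (B-3)
First bid not allocated: $973.
Allocation: A 3, B 3. Every unit priced at $973.
Revenue = 6 × 973 = $5,838.

Total revenue: $5,838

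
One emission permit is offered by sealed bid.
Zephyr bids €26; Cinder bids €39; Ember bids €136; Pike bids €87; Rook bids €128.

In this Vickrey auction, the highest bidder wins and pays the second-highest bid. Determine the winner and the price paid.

Vickrey auction: the highest bidder wins and pays the second-highest bid.
Sorting bids: 136 (Ember) > 128 (Rook) > 87 (Pike) > 39 (Cinder) > 26 (Zephyr)
Ember wins with the highest bid; price is set by the runner-up at €128.

Ember pays €128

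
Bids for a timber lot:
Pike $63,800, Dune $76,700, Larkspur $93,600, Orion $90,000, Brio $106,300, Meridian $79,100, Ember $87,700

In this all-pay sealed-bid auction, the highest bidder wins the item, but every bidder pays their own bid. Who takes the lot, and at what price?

Sorting bids: 106,300 (Brio) > 93,600 (Larkspur) > 90,000 (Orion) > 87,700 (Ember) > 79,100 (Meridian) > 76,700 (Dune) > …
Brio wins with the top bid; all bids are sunk regardless.

Brio pays $106,300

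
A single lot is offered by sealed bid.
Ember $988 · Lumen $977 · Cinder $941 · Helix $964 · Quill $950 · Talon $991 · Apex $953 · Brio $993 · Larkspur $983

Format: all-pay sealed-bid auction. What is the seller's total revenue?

Bids ranked: 993 (Brio) > 991 (Talon) > 988 (Ember) > 983 (Larkspur) > 977 (Lumen) > 964 (Helix) > …
Brio wins with the top bid; all bids are sunk regardless.
Every bidder forfeits their bid regardless of winning.
Revenue = 988 + 977 + 941 + 964 + 950 + 991 + 953 + 993 + 983 = $8,740.

Total revenue: $8,740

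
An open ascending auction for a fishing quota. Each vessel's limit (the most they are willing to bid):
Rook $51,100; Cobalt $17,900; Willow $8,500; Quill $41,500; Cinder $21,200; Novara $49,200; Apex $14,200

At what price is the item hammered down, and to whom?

Rook wins at $49,200

Limits in order: 51,100 (Rook) > 49,200 (Novara) > 41,500 (Quill) > 21,200 (Cinder) > 17,900 (Cobalt) > 14,200 (Apex) > …
Once the price passes $49,200, only Rook is left; the hammer falls at Novara's limit of $49,200.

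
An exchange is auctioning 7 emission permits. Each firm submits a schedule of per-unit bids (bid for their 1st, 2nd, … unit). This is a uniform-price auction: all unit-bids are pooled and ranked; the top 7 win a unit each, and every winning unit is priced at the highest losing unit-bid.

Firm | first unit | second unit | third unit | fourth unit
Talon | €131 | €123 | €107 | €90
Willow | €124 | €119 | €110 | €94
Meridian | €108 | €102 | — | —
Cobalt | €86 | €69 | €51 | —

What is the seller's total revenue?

All unit-bids, highest first — top 7: 131 (Talon-1), 124 (Willow-1), 123 (Talon-2), 119 (Willow-2), 110 (Willow-3), 108 (Meridian-1), 107 (Talon-3)
Highest rejected unit-bid = €102.
Allocation: Meridian 1, Talon 3, Willow 3. Every unit priced at €102.
Revenue = 7 × 102 = €714.

Total revenue: €714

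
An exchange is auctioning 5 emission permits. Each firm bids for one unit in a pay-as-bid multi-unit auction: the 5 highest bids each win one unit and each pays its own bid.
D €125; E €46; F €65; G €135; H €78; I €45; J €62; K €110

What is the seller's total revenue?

Total revenue: €513

Ordering the bids: 135 (G), 125 (D), 110 (K), 78 (H), 65 (F), 62 (J), 46 (E), …
The 5 highest are G, D, K, H, F.
Total revenue = 135 + 125 + 110 + 78 + 65 = €513.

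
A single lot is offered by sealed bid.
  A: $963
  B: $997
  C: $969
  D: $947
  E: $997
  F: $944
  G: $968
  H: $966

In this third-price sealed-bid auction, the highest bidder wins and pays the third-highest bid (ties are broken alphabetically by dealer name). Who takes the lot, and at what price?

Bids ranked: 997 (B) > 997 (E) > 969 (C) > 968 (G) > 966 (H) > 963 (A) > …
B and E tie at $997; tie-break gives it to B.
B wins; payment is bid #3 in the ranking = $969.

B pays $969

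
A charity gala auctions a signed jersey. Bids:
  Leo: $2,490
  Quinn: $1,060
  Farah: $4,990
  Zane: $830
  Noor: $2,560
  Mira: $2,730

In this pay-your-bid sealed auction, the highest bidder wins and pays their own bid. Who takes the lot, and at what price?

Farah pays $4,990

Rule: the highest bidder wins and pays their own bid.
Bids ranked: 4,990 (Farah) > 2,730 (Mira) > 2,560 (Noor) > 2,490 (Leo) > 1,060 (Quinn) > 830 (Zane)
Farah is highest → pays own bid, $4,990.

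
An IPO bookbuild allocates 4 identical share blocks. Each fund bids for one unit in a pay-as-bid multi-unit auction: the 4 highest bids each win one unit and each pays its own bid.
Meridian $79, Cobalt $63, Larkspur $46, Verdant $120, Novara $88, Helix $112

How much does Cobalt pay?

Cobalt pays $0

Bids ranked high→low: 120 (Verdant), 112 (Helix), 88 (Novara), 79 (Meridian), 63 (Cobalt), 46 (Larkspur)
Top 4: Verdant, Helix, Novara, Meridian.
Cobalt does not win → $0.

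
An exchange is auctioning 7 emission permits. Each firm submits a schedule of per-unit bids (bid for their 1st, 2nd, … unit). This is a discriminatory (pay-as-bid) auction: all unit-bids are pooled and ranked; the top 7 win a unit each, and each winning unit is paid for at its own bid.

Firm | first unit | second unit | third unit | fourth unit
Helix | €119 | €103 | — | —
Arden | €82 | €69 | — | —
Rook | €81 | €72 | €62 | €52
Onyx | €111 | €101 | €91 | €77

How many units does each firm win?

All unit-bids, highest first — top 7: 119 (Helix-1), 111 (Onyx-1), 103 (Helix-2), 101 (Onyx-2), 91 (Onyx-3), 82 (Arden-1), 81 (Rook-1)
Next rejected bid: €77 (not a price — pay-as-bid).
Allocation: Arden 1, Helix 2, Onyx 3, Rook 1.

Arden 1, Helix 2, Onyx 3, Rook 1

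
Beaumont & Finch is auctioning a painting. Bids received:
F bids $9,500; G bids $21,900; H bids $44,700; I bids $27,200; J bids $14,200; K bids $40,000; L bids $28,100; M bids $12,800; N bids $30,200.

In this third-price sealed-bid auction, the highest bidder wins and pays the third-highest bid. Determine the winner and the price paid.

Bids in order: 44,700 (H) > 40,000 (K) > 30,200 (N) > 28,100 (L) > 27,200 (I) > 21,900 (G) > …
H wins; payment is bid #3 in the ranking = $30,200.

H pays $30,200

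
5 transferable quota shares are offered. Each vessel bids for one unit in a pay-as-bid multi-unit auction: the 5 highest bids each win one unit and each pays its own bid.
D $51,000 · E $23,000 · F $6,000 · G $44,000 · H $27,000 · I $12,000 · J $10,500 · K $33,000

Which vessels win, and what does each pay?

Sorting: 51,000 (D), 44,000 (G), 33,000 (K), 27,000 (H), 23,000 (E), 12,000 (I), 10,500 (J), …
Top 5: D, G, K, H, E.
Each winner pays its own bid: D $51,000, G $44,000, K $33,000, H $27,000, E $23,000.

D $51,000, G $44,000, K $33,000, H $27,000, E $23,000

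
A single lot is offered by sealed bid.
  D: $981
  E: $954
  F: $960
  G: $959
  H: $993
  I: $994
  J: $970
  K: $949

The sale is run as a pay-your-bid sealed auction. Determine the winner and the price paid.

Rule: the highest bidder wins and pays their own bid.
Bids ranked: 994 (I) > 993 (H) > 981 (D) > 970 (J) > 960 (F) > 959 (G) > …
I is highest → pays own bid, $994.

I pays $994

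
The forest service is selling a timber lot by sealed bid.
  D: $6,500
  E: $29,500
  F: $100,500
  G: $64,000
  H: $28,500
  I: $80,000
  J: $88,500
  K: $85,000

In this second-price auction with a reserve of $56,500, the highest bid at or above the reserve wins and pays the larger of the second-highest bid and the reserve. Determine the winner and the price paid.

F pays $88,500

Bids ranked: 100,500 (F) > 88,500 (J) > 85,000 (K) > 80,000 (I) > 64,000 (G) > 29,500 (E) > …
Highest eligible bid: F at $100,500.
max(second-highest $88,500, reserve $56,500) = $88,500; the reserve does not bind.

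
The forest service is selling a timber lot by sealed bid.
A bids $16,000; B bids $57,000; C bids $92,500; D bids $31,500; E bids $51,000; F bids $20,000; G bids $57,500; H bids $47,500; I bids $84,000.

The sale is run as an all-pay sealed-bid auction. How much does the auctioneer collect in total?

Rule: the highest bidder wins the item, but every bidder pays their own bid.
Sorting bids: 92,500 (C) > 84,000 (I) > 57,500 (G) > 57,000 (B) > 51,000 (E) > 47,500 (H) > …
Every bidder forfeits their bid regardless of winning.
Revenue = 16,000 + 57,000 + 92,500 + 31,500 + 51,000 + 20,000 + 57,500 + 47,500 + 84,000 = $457,000.

Total revenue: $457,000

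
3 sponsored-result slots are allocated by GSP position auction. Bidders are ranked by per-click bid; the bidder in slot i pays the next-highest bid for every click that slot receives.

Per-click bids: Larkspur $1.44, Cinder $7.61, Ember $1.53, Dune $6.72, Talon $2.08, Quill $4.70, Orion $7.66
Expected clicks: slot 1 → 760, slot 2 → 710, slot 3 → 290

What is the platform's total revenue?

Ranked by bid: $7.66 (Orion) > $7.61 (Cinder) > $6.72 (Dune) > $4.70 (Quill) > …
Slot 1: Orion pays $7.61 × 760 = $5783.60
Slot 2: Cinder pays $6.72 × 710 = $4771.20
Slot 3: Dune pays $4.70 × 290 = $1363.00
Total = $11917.80

Total revenue: $11917.80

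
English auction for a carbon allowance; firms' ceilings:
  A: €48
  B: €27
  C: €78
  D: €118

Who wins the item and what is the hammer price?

D wins at €78

Open ascending-bid auction: the price rises until one bidder remains; the winner pays the price at which the last rival dropped out.
Sorting limits: 118 (D) > 78 (C) > 48 (A) > 27 (B)
Bidding ends when C exits at €78; D takes it.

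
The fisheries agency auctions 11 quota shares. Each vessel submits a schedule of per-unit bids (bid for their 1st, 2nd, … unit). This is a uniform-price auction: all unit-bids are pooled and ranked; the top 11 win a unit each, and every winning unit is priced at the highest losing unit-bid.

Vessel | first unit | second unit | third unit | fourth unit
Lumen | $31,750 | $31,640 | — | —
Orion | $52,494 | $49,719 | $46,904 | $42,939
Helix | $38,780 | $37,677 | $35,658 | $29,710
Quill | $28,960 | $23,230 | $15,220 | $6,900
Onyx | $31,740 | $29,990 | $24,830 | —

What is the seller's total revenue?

Pooled unit-bids ranked (top 11): 52,494 (Orion-1), 49,719 (Orion-2), 46,904 (Orion-3), 42,939 (Orion-4), 38,780 (Helix-1), 37,677 (Helix-2), 35,658 (Helix-3), 31,750 (Lumen-1), 31,740 (Onyx-1), 31,640 (Lumen-2), 29,990 (Onyx-2)
Highest rejected unit-bid = $29,710.
Allocation: Helix 3, Lumen 2, Onyx 2, Orion 4. Every unit priced at $29,710.
Revenue = 11 × 29,710 = $326,810.

Total revenue: $326,810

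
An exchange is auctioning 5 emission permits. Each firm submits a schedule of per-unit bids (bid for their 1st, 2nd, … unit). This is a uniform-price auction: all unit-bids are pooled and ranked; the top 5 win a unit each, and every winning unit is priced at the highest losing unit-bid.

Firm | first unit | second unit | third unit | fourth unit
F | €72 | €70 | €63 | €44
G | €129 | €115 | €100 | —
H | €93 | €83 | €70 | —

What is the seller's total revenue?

All unit-bids, highest first — top 5: 129 (G-1), 115 (G-2), 100 (G-3), 93 (H-1), 83 (H-2)
First bid not allocated: €72.
Allocation: G 3, H 2. Every unit priced at €72.
Revenue = 5 × 72 = €360.

Total revenue: €360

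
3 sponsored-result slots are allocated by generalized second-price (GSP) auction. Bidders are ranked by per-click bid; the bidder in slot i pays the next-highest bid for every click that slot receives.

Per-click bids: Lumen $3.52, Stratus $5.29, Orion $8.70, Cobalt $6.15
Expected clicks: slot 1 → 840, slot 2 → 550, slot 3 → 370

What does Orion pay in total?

Sorting advertisers: $8.70 (Orion) > $6.15 (Cobalt) > $5.29 (Stratus) > $3.52 (Lumen)
Orion holds slot 1 → pays next bid $6.15 × 840 clicks = $5166.00.

Orion pays $5166.00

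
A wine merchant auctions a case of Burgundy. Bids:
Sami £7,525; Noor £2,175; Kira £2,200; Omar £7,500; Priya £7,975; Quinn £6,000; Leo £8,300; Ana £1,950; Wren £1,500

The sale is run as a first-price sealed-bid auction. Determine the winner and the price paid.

Leo pays £8,300

Rule: the highest bidder wins and pays their own bid.
Bids in order: 8,300 (Leo) > 7,975 (Priya) > 7,525 (Sami) > 7,500 (Omar) > 6,000 (Quinn) > 2,200 (Kira) > …
Leo is highest → pays own bid, £8,300.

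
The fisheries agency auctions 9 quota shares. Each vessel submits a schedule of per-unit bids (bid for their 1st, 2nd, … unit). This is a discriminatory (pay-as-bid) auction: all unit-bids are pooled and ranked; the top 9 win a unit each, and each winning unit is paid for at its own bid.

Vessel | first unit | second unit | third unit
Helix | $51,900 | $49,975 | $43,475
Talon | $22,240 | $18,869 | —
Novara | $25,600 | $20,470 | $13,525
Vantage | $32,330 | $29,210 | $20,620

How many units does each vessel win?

Pooled unit-bids ranked (top 9): 51,900 (Helix-1), 49,975 (Helix-2), 43,475 (Helix-3), 32,330 (Vantage-1), 29,210 (Vantage-2), 25,600 (Novara-1), 22,240 (Talon-1), 20,620 (Vantage-3), 20,470 (Novara-2)
Next rejected bid: $18,869 (not a price — pay-as-bid).
Allocation: Helix 3, Novara 2, Talon 1, Vantage 3.

Helix 3, Novara 2, Talon 1, Vantage 3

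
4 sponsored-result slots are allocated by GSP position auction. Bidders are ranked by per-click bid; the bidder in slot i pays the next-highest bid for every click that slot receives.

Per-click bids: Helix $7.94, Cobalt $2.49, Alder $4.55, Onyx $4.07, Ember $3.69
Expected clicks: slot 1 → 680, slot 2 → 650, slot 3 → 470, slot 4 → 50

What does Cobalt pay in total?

Cobalt pays $0.00

Per-click bids in order: $7.94 (Helix) > $4.55 (Alder) > $4.07 (Onyx) > $3.69 (Ember) > $2.49 (Cobalt)
Cobalt ranks below slot 4 → no slot, pays nothing.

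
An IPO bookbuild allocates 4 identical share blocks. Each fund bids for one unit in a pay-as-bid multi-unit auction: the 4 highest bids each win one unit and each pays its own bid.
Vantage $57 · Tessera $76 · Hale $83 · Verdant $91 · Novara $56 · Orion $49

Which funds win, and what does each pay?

Verdant $91, Hale $83, Tessera $76, Vantage $57

Sorting: 91 (Verdant), 83 (Hale), 76 (Tessera), 57 (Vantage), 56 (Novara), 49 (Orion)
Top 4: Verdant, Hale, Tessera, Vantage.
Each winner pays its own bid: Verdant $91, Hale $83, Tessera $76, Vantage $57.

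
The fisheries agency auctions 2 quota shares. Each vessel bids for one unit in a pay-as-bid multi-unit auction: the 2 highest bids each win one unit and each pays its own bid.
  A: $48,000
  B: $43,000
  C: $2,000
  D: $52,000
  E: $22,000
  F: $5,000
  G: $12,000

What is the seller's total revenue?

Sorting: 52,000 (D), 48,000 (A), 43,000 (B), 22,000 (E), …
Top 2: D, A.
Total revenue = 52,000 + 48,000 = $100,000.

Total revenue: $100,000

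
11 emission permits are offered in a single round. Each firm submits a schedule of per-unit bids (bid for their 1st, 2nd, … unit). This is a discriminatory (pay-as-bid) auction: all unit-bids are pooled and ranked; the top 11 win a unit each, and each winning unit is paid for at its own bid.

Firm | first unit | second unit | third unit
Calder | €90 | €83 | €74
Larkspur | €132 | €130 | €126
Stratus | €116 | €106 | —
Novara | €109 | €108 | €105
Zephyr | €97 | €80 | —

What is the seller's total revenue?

Total revenue: €1,202

Merging the schedules and taking the best 11: 132 (Larkspur-1), 130 (Larkspur-2), 126 (Larkspur-3), 116 (Stratus-1), 109 (Novara-1), 108 (Novara-2), 106 (Stratus-2), 105 (Novara-3), 97 (Zephyr-1), 90 (Calder-1), 83 (Calder-2)
Next rejected bid: €80 (not a price — pay-as-bid).
Each winning unit pays its own bid.
Revenue = 132 + 130 + 126 + 116 + 109 + 108 + 106 + 105 + 97 + 90 + 83 = €1,202.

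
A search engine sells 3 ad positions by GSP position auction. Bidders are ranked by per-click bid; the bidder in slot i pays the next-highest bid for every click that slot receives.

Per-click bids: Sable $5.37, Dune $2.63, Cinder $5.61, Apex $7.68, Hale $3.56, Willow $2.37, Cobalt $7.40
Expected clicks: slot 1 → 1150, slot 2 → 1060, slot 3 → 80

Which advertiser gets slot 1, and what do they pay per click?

Apex; $7.40 per click

Sorting advertisers: $7.68 (Apex) > $7.40 (Cobalt) > $5.61 (Cinder) > $5.37 (Sable) > …
Slot 1 goes to the first-ranked bidder, Apex, who pays the next bid down: $7.40/click.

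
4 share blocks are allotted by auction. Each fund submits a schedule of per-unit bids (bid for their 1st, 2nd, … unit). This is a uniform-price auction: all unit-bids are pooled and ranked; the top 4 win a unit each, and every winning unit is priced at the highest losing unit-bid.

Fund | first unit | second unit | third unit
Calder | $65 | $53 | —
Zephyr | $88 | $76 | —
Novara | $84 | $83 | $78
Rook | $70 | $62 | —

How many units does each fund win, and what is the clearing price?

Novara 3, Zephyr 1; clearing price $76

Pooled unit-bids ranked (top 4): 88 (Zephyr-1), 84 (Novara-1), 83 (Novara-2), 78 (Novara-3)
The (k+1)-th unit-bid is $76.
Allocation: Novara 3, Zephyr 1.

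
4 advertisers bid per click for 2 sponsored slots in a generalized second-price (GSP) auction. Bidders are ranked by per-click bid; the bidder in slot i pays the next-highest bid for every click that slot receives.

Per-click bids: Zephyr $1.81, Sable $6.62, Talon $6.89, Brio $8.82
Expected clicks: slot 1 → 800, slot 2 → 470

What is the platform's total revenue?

Per-click bids in order: $8.82 (Brio) > $6.89 (Talon) > $6.62 (Sable) > …
Slot 1: Brio pays $6.89 × 800 = $5512.00
Slot 2: Talon pays $6.62 × 470 = $3111.40
Total = $8623.40

Total revenue: $8623.40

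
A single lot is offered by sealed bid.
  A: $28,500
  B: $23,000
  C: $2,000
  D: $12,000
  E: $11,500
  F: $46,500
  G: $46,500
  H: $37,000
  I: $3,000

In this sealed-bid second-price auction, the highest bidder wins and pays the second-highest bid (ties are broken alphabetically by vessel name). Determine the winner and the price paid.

Bids ranked: 46,500 (F) > 46,500 (G) > 37,000 (H) > 28,500 (A) > 23,000 (B) > 12,000 (D) > …
F and G tie at $46,500; tie-break gives it to F.
F is highest; pays the second-highest bid, $46,500.

F pays $46,500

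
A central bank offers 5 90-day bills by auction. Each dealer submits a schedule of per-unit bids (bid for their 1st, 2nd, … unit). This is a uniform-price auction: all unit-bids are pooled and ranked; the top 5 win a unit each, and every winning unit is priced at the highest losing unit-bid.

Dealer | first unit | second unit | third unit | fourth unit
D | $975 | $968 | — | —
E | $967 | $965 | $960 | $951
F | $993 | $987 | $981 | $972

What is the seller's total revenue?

All unit-bids, highest first — top 5: 993 (F-1), 987 (F-2), 981 (F-3), 975 (D-1), 972 (F-4)
Highest rejected unit-bid = $968.
Allocation: D 1, F 4. Every unit priced at $968.
Revenue = 5 × 968 = $4,840.

Total revenue: $4,840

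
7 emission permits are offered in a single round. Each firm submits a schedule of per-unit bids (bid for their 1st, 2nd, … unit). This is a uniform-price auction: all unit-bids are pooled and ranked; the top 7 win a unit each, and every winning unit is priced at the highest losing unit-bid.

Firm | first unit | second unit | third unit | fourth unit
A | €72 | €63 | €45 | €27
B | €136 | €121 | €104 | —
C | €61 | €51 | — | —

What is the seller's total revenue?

Pooled unit-bids ranked (top 7): 136 (B-1), 121 (B-2), 104 (B-3), 72 (A-1), 63 (A-2), 61 (C-1), 51 (C-2)
Highest rejected unit-bid = €45.
Allocation: A 2, B 3, C 2. Every unit priced at €45.
Revenue = 7 × 45 = €315.

Total revenue: €315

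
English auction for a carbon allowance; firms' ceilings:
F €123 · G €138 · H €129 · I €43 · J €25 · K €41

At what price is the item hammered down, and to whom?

G wins at €129

Limits ranked: 138 (G) > 129 (H) > 123 (F) > 43 (I) > 41 (K) > 25 (J)
H is the last rival to drop out, at €129; G remains and wins at that price.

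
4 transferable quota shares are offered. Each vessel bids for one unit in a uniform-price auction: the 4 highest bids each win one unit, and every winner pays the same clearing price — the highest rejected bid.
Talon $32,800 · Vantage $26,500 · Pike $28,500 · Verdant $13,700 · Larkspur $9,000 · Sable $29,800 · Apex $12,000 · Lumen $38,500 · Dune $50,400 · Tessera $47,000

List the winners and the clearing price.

Bids ranked high→low: 50,400 (Dune), 47,000 (Tessera), 38,500 (Lumen), 32,800 (Talon), 29,800 (Sable), 28,500 (Pike), …
Top 4: Dune, Tessera, Lumen, Talon.
Clearing price = highest rejected bid = $29,800.

Dune, Tessera, Lumen, Talon; each pays $29,800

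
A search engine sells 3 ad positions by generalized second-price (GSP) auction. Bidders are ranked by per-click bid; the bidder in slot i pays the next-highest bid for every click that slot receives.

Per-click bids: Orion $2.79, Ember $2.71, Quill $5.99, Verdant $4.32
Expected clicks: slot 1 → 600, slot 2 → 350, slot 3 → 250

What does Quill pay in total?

Sorting advertisers: $5.99 (Quill) > $4.32 (Verdant) > $2.79 (Orion) > $2.71 (Ember)
Quill holds slot 1 → pays next bid $4.32 × 600 clicks = $2592.00.

Quill pays $2592.00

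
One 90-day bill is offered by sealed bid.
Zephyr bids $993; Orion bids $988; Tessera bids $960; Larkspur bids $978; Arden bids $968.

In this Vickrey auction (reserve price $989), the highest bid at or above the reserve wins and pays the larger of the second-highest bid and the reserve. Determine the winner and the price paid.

Zephyr pays $989

Bids in order: 993 (Zephyr) > 988 (Orion) > 978 (Larkspur) > 968 (Arden) > 960 (Tessera)
Highest eligible bid: Zephyr at $993.
Second-highest bid $988 is below the reserve $989, so the reserve binds → payment $989.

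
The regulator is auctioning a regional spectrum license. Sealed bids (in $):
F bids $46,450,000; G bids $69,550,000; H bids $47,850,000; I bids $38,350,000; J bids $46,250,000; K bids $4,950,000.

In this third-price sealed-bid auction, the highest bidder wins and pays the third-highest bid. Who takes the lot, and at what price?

G pays $46,450,000

Sorting bids: 69,550,000 (G) > 47,850,000 (H) > 46,450,000 (F) > 46,250,000 (J) > 38,350,000 (I) > 4,950,000 (K)
G wins; payment is bid #3 in the ranking = $46,450,000.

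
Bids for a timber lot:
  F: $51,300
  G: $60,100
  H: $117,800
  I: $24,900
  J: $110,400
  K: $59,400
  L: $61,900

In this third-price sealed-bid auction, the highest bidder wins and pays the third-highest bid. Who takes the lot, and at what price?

Bids in order: 117,800 (H) > 110,400 (J) > 61,900 (L) > 60,100 (G) > 59,400 (K) > 51,300 (F) > …
H is highest; pays the third-highest bid, $61,900.

H pays $61,900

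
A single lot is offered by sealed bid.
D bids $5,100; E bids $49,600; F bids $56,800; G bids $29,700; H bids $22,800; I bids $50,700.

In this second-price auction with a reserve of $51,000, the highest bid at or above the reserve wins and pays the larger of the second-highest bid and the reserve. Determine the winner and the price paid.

Rule: the highest bid at or above the reserve wins and pays the larger of the second-highest bid and the reserve.
Bids ranked: 56,800 (F) > 50,700 (I) > 49,600 (E) > 29,700 (G) > 22,800 (H) > 5,100 (D)
Highest eligible bid: F at $56,800.
max(second-highest $50,700, reserve $51,000) = $51,000.

F pays $51,000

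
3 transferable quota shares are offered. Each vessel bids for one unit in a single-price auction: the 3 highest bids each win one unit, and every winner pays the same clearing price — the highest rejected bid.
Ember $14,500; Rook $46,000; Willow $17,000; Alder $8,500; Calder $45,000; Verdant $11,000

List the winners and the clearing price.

Ordering the bids: 46,000 (Rook), 45,000 (Calder), 17,000 (Willow), 14,500 (Ember), 11,000 (Verdant), …
Top 3: Rook, Calder, Willow.
Clearing price = highest rejected bid = $14,500.

Rook, Calder, Willow; each pays $14,500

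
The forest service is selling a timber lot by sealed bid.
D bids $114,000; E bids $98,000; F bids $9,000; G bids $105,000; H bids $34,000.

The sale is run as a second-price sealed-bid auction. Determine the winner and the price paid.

Bids in order: 114,000 (D) > 105,000 (G) > 98,000 (E) > 34,000 (H) > 9,000 (F)
Second-price: D pays G's bid of $105,000.

D pays $105,000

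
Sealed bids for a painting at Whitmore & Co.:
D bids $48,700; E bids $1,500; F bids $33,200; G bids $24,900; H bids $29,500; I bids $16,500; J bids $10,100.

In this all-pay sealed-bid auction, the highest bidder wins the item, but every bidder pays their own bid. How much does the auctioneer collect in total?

Total revenue: $164,400

Rule: the highest bidder wins the item, but every bidder pays their own bid.
Bids ranked: 48,700 (D) > 33,200 (F) > 29,500 (H) > 24,900 (G) > 16,500 (I) > 10,100 (J) > …
D wins with the top bid; all bids are sunk regardless.
Every bidder forfeits their bid regardless of winning.
Revenue = 48,700 + 1,500 + 33,200 + 24,900 + 29,500 + 16,500 + 10,100 = $164,400.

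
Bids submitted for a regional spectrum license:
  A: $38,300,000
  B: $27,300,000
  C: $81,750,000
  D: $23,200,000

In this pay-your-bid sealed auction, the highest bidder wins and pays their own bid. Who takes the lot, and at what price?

Rule: the highest bidder wins and pays their own bid.
Sorting bids: 81,750,000 (C) > 38,300,000 (A) > 27,300,000 (B) > 23,200,000 (D)
C has the highest bid and pays exactly that: $81,750,000.

C pays $81,750,000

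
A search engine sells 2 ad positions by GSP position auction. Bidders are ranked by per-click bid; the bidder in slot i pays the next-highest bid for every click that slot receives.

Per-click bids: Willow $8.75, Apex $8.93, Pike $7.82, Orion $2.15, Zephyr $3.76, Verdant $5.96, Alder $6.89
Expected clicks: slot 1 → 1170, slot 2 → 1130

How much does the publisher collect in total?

Per-click bids in order: $8.93 (Apex) > $8.75 (Willow) > $7.82 (Pike) > …
Slot 1: Apex pays $8.75 × 1170 = $10237.50
Slot 2: Willow pays $7.82 × 1130 = $8836.60
Total = $19074.10

Total revenue: $19074.10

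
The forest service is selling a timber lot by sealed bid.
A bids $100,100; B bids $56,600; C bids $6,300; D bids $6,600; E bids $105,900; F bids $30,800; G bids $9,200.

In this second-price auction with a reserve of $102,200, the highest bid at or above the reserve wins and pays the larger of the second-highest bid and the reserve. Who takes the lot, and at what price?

Sorting bids: 105,900 (E) > 100,100 (A) > 56,600 (B) > 30,800 (F) > 9,200 (G) > 6,600 (D) > …
E has the top bid at or above the reserve ($105,900).
Second-highest bid $100,100 is below the reserve $102,200, so the reserve binds → payment $102,200.

E pays $102,200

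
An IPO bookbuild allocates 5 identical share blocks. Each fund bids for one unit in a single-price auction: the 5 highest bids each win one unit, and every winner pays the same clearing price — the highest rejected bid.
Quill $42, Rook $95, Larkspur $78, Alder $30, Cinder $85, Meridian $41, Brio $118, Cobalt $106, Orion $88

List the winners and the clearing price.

Brio, Cobalt, Rook, Orion, Cinder; each pays $78

Ordering the bids: 118 (Brio), 106 (Cobalt), 95 (Rook), 88 (Orion), 85 (Cinder), 78 (Larkspur), 42 (Quill), …
Top 5: Brio, Cobalt, Rook, Orion, Cinder.
Clearing price = highest rejected bid = $78.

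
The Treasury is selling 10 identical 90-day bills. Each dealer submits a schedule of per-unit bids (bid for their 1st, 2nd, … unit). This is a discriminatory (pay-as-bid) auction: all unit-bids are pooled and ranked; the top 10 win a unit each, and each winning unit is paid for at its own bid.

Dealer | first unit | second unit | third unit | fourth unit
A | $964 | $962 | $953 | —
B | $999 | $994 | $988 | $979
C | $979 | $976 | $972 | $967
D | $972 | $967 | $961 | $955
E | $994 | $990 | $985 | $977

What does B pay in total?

Merging the schedules and taking the best 10: 999 (B-1), 994 (B-2), 994 (E-1), 990 (E-2), 988 (B-3), 985 (E-3), 979 (B-4), 979 (C-1), 977 (E-4), 976 (C-2)
Next rejected bid: $972 (not a price — pay-as-bid).
B's winning unit-bids: 999 + 994 + 988 + 979 = $3,960.

B pays $3,960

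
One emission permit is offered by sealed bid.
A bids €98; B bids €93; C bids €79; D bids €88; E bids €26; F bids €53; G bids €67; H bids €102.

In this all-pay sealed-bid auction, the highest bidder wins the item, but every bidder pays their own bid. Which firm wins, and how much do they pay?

H pays €102

Rule: the highest bidder wins the item, but every bidder pays their own bid.
Bids ranked: 102 (H) > 98 (A) > 93 (B) > 88 (D) > 79 (C) > 67 (G) > …
H wins with the top bid; all bids are sunk regardless.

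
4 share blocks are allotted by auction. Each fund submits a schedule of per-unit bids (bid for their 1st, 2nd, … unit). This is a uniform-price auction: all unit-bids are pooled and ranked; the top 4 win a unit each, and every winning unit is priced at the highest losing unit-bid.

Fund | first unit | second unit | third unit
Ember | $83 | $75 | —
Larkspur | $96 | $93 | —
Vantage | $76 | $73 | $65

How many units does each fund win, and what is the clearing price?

All unit-bids, highest first — top 4: 96 (Larkspur-1), 93 (Larkspur-2), 83 (Ember-1), 76 (Vantage-1)
The (k+1)-th unit-bid is $75.
Allocation: Ember 1, Larkspur 2, Vantage 1.

Ember 1, Larkspur 2, Vantage 1; clearing price $75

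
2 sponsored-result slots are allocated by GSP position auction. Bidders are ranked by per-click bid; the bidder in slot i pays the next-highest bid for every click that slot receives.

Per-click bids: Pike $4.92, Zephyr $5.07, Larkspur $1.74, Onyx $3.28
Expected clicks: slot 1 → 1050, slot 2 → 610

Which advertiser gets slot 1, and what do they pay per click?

Sorting advertisers: $5.07 (Zephyr) > $4.92 (Pike) > $3.28 (Onyx) > …
Slot 1 goes to the first-ranked bidder, Zephyr, who pays the next bid down: $4.92/click.

Zephyr; $4.92 per click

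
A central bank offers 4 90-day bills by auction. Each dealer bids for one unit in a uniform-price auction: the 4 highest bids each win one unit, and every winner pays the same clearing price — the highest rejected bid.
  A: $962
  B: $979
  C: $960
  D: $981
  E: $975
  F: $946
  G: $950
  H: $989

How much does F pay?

F pays $0

Bids ranked high→low: 989 (H), 981 (D), 979 (B), 975 (E), 962 (A), 960 (C), …
Top 4: H, D, B, E.
Highest unsuccessful bid: $962 → clearing price.
F does not win → pays $0.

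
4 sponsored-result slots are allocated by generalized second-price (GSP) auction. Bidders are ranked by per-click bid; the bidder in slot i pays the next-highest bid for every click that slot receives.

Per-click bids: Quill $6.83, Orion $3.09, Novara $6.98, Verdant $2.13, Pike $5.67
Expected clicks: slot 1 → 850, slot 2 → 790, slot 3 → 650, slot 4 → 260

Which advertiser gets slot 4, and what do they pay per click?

Orion; $2.13 per click

Sorting advertisers: $6.98 (Novara) > $6.83 (Quill) > $5.67 (Pike) > $3.09 (Orion) > $2.13 (Verdant)
Slot 4 goes to the fourth-ranked bidder, Orion, who pays the next bid down: $2.13/click.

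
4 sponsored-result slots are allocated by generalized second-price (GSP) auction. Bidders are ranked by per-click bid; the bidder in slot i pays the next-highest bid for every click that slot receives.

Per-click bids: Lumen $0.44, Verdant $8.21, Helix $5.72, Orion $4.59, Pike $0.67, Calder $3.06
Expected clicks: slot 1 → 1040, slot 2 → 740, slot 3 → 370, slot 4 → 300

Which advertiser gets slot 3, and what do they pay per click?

Sorting advertisers: $8.21 (Verdant) > $5.72 (Helix) > $4.59 (Orion) > $3.06 (Calder) > $0.67 (Pike) > …
Slot 3 goes to the third-ranked bidder, Orion, who pays the next bid down: $3.06/click.

Orion; $3.06 per click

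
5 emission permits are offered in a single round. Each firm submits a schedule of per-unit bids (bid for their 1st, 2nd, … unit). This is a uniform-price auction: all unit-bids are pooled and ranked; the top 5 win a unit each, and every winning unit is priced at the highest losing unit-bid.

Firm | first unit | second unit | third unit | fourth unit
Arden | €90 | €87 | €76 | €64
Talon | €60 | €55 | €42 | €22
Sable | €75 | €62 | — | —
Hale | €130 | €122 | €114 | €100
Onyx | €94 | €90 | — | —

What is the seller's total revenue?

Total revenue: €450

All unit-bids, highest first — top 5: 130 (Hale-1), 122 (Hale-2), 114 (Hale-3), 100 (Hale-4), 94 (Onyx-1)
Highest rejected unit-bid = €90.
Allocation: Hale 4, Onyx 1. Every unit priced at €90.
Revenue = 5 × 90 = €450.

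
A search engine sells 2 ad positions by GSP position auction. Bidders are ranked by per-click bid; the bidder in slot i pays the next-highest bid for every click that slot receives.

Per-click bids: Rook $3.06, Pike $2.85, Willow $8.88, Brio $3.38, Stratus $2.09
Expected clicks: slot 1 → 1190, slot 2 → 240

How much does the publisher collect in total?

Ranked by bid: $8.88 (Willow) > $3.38 (Brio) > $3.06 (Rook) > …
Slot 1: Willow pays $3.38 × 1190 = $4022.20
Slot 2: Brio pays $3.06 × 240 = $734.40
Total = $4756.60

Total revenue: $4756.60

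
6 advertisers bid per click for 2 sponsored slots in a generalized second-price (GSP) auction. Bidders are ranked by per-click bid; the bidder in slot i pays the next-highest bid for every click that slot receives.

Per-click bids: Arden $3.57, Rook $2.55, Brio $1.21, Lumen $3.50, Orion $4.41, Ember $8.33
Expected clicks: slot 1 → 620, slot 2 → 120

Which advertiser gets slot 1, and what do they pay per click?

Ember; $4.41 per click

Ranked by bid: $8.33 (Ember) > $4.41 (Orion) > $3.57 (Arden) > …
Slot 1 goes to the first-ranked bidder, Ember, who pays the next bid down: $4.41/click.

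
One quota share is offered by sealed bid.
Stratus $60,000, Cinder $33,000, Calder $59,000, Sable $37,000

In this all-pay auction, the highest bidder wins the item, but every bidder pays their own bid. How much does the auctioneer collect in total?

Total revenue: $189,000

Bids ranked: 60,000 (Stratus) > 59,000 (Calder) > 37,000 (Sable) > 33,000 (Cinder)
Stratus wins with the top bid; all bids are sunk regardless.
Every bidder forfeits their bid regardless of winning.
Revenue = 60,000 + 33,000 + 59,000 + 37,000 = $189,000.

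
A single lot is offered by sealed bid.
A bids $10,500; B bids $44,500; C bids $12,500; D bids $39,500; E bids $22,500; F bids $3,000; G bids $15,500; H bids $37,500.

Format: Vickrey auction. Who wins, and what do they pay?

Sorting bids: 44,500 (B) > 39,500 (D) > 37,500 (H) > 22,500 (E) > 15,500 (G) > 12,500 (C) > …
Second-price: B pays D's bid of $39,500.

B pays $39,500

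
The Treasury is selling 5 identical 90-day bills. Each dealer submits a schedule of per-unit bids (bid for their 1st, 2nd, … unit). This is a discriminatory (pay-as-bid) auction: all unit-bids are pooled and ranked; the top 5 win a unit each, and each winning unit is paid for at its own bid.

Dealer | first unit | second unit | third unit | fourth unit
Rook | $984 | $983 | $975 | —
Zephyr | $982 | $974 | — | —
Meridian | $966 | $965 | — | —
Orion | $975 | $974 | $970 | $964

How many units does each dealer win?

Orion 1, Rook 3, Zephyr 1

All unit-bids, highest first — top 5: 984 (Rook-1), 983 (Rook-2), 982 (Zephyr-1), 975 (Rook-3), 975 (Orion-1)
Next rejected bid: $974 (not a price — pay-as-bid).
Allocation: Orion 1, Rook 3, Zephyr 1.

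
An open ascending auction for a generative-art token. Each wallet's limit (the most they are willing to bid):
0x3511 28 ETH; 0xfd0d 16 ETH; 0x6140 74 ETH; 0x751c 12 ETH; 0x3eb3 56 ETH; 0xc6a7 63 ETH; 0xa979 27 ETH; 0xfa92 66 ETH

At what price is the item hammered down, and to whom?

0x6140 wins at 66 ETH

Ascending (English) auction: the price rises until one bidder remains; the winner pays the price at which the last rival dropped out.
Limits ranked: 74 (0x6140) > 66 (0xfa92) > 63 (0xc6a7) > 56 (0x3eb3) > 28 (0x3511) > 27 (0xa979) > …
0xfa92 is the last rival to drop out, at 66 ETH; 0x6140 remains and wins at that price.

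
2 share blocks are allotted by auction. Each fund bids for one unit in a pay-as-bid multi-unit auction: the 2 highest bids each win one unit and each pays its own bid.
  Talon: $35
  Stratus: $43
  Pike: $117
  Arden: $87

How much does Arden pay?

Arden pays $87

Sorting: 117 (Pike), 87 (Arden), 43 (Stratus), 35 (Talon)
Winners (2 units): Pike, Arden.
Arden wins → own bid $87.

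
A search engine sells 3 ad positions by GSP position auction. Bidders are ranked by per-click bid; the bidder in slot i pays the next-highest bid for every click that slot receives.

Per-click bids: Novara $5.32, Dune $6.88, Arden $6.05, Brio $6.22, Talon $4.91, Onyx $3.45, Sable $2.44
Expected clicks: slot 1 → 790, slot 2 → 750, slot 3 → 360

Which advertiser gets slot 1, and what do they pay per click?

Ranked by bid: $6.88 (Dune) > $6.22 (Brio) > $6.05 (Arden) > $5.32 (Novara) > …
Slot 1 goes to the first-ranked bidder, Dune, who pays the next bid down: $6.22/click.

Dune; $6.22 per click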